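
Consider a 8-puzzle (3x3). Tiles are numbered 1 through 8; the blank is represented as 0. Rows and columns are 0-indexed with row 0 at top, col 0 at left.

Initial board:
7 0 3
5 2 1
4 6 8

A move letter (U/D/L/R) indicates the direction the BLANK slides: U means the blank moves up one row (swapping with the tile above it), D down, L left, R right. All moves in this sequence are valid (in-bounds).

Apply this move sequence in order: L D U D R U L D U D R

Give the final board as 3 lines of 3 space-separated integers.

Answer: 2 5 3
7 0 1
4 6 8

Derivation:
After move 1 (L):
0 7 3
5 2 1
4 6 8

After move 2 (D):
5 7 3
0 2 1
4 6 8

After move 3 (U):
0 7 3
5 2 1
4 6 8

After move 4 (D):
5 7 3
0 2 1
4 6 8

After move 5 (R):
5 7 3
2 0 1
4 6 8

After move 6 (U):
5 0 3
2 7 1
4 6 8

After move 7 (L):
0 5 3
2 7 1
4 6 8

After move 8 (D):
2 5 3
0 7 1
4 6 8

After move 9 (U):
0 5 3
2 7 1
4 6 8

After move 10 (D):
2 5 3
0 7 1
4 6 8

After move 11 (R):
2 5 3
7 0 1
4 6 8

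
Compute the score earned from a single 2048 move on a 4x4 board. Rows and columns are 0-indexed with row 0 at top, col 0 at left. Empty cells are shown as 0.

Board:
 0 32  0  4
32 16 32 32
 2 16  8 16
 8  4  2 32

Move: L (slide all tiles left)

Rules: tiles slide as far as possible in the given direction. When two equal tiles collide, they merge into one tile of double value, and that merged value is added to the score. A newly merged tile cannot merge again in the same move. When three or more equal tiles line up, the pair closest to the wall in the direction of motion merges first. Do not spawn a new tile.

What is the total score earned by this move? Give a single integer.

Slide left:
row 0: [0, 32, 0, 4] -> [32, 4, 0, 0]  score +0 (running 0)
row 1: [32, 16, 32, 32] -> [32, 16, 64, 0]  score +64 (running 64)
row 2: [2, 16, 8, 16] -> [2, 16, 8, 16]  score +0 (running 64)
row 3: [8, 4, 2, 32] -> [8, 4, 2, 32]  score +0 (running 64)
Board after move:
32  4  0  0
32 16 64  0
 2 16  8 16
 8  4  2 32

Answer: 64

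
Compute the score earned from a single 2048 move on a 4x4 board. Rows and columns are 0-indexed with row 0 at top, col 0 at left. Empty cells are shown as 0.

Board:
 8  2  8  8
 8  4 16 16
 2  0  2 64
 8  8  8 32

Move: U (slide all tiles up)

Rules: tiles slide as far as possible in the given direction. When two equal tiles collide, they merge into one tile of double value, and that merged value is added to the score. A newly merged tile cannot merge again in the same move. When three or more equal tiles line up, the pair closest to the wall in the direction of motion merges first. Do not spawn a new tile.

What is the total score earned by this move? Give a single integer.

Answer: 16

Derivation:
Slide up:
col 0: [8, 8, 2, 8] -> [16, 2, 8, 0]  score +16 (running 16)
col 1: [2, 4, 0, 8] -> [2, 4, 8, 0]  score +0 (running 16)
col 2: [8, 16, 2, 8] -> [8, 16, 2, 8]  score +0 (running 16)
col 3: [8, 16, 64, 32] -> [8, 16, 64, 32]  score +0 (running 16)
Board after move:
16  2  8  8
 2  4 16 16
 8  8  2 64
 0  0  8 32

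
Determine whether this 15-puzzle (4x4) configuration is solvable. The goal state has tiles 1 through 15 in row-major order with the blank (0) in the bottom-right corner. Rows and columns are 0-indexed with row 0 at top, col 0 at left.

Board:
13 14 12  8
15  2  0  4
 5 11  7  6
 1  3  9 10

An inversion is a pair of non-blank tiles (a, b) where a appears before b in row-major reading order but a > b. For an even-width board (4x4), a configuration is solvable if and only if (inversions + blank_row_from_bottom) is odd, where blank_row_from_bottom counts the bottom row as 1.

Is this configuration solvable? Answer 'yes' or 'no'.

Answer: yes

Derivation:
Inversions: 68
Blank is in row 1 (0-indexed from top), which is row 3 counting from the bottom (bottom = 1).
68 + 3 = 71, which is odd, so the puzzle is solvable.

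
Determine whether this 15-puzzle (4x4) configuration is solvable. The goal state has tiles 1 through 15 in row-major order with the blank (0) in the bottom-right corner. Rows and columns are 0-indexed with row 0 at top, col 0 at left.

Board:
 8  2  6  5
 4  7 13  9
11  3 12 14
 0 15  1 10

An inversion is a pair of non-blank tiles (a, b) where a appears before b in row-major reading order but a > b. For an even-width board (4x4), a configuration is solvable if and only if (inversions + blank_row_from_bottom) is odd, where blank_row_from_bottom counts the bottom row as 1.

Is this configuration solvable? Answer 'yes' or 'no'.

Answer: no

Derivation:
Inversions: 37
Blank is in row 3 (0-indexed from top), which is row 1 counting from the bottom (bottom = 1).
37 + 1 = 38, which is even, so the puzzle is not solvable.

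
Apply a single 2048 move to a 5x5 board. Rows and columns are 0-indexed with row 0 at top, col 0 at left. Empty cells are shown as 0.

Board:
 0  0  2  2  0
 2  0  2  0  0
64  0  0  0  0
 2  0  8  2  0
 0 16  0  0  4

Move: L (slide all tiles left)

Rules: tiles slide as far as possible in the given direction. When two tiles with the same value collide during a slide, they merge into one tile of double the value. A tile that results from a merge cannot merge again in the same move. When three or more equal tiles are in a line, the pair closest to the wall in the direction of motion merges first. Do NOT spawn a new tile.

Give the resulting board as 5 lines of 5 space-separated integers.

Answer:  4  0  0  0  0
 4  0  0  0  0
64  0  0  0  0
 2  8  2  0  0
16  4  0  0  0

Derivation:
Slide left:
row 0: [0, 0, 2, 2, 0] -> [4, 0, 0, 0, 0]
row 1: [2, 0, 2, 0, 0] -> [4, 0, 0, 0, 0]
row 2: [64, 0, 0, 0, 0] -> [64, 0, 0, 0, 0]
row 3: [2, 0, 8, 2, 0] -> [2, 8, 2, 0, 0]
row 4: [0, 16, 0, 0, 4] -> [16, 4, 0, 0, 0]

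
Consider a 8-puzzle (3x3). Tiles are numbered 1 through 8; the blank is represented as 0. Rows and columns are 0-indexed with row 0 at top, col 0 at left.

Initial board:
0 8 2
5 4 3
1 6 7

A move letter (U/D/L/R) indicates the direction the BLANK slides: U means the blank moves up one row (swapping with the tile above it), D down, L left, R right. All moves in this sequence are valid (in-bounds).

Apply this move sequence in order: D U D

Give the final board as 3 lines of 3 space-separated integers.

Answer: 5 8 2
0 4 3
1 6 7

Derivation:
After move 1 (D):
5 8 2
0 4 3
1 6 7

After move 2 (U):
0 8 2
5 4 3
1 6 7

After move 3 (D):
5 8 2
0 4 3
1 6 7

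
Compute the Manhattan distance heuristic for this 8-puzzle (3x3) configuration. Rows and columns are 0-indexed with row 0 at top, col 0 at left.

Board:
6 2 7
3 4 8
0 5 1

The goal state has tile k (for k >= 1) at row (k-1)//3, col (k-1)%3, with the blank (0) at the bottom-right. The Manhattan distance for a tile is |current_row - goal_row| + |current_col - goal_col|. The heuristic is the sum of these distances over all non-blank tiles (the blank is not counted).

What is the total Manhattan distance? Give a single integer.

Answer: 18

Derivation:
Tile 6: at (0,0), goal (1,2), distance |0-1|+|0-2| = 3
Tile 2: at (0,1), goal (0,1), distance |0-0|+|1-1| = 0
Tile 7: at (0,2), goal (2,0), distance |0-2|+|2-0| = 4
Tile 3: at (1,0), goal (0,2), distance |1-0|+|0-2| = 3
Tile 4: at (1,1), goal (1,0), distance |1-1|+|1-0| = 1
Tile 8: at (1,2), goal (2,1), distance |1-2|+|2-1| = 2
Tile 5: at (2,1), goal (1,1), distance |2-1|+|1-1| = 1
Tile 1: at (2,2), goal (0,0), distance |2-0|+|2-0| = 4
Sum: 3 + 0 + 4 + 3 + 1 + 2 + 1 + 4 = 18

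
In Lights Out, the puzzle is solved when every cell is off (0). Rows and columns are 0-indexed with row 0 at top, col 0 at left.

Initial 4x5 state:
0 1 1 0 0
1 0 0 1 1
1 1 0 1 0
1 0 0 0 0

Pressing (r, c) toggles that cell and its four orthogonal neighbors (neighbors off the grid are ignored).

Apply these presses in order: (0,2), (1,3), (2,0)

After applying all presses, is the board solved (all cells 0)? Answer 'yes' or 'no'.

After press 1 at (0,2):
0 0 0 1 0
1 0 1 1 1
1 1 0 1 0
1 0 0 0 0

After press 2 at (1,3):
0 0 0 0 0
1 0 0 0 0
1 1 0 0 0
1 0 0 0 0

After press 3 at (2,0):
0 0 0 0 0
0 0 0 0 0
0 0 0 0 0
0 0 0 0 0

Lights still on: 0

Answer: yes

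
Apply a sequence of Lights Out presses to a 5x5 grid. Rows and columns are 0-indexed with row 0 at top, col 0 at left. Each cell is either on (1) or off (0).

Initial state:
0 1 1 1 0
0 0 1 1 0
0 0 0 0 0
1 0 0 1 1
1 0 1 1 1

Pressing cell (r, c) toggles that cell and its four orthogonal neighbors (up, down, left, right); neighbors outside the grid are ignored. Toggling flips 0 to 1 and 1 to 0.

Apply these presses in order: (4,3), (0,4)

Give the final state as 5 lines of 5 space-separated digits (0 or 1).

Answer: 0 1 1 0 1
0 0 1 1 1
0 0 0 0 0
1 0 0 0 1
1 0 0 0 0

Derivation:
After press 1 at (4,3):
0 1 1 1 0
0 0 1 1 0
0 0 0 0 0
1 0 0 0 1
1 0 0 0 0

After press 2 at (0,4):
0 1 1 0 1
0 0 1 1 1
0 0 0 0 0
1 0 0 0 1
1 0 0 0 0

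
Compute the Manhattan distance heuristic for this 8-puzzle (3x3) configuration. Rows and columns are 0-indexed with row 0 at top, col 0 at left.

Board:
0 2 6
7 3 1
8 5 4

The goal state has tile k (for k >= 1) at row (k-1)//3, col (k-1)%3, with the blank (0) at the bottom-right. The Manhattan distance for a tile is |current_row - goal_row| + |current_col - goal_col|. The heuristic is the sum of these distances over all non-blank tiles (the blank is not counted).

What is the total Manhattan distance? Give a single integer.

Tile 2: (0,1)->(0,1) = 0
Tile 6: (0,2)->(1,2) = 1
Tile 7: (1,0)->(2,0) = 1
Tile 3: (1,1)->(0,2) = 2
Tile 1: (1,2)->(0,0) = 3
Tile 8: (2,0)->(2,1) = 1
Tile 5: (2,1)->(1,1) = 1
Tile 4: (2,2)->(1,0) = 3
Sum: 0 + 1 + 1 + 2 + 3 + 1 + 1 + 3 = 12

Answer: 12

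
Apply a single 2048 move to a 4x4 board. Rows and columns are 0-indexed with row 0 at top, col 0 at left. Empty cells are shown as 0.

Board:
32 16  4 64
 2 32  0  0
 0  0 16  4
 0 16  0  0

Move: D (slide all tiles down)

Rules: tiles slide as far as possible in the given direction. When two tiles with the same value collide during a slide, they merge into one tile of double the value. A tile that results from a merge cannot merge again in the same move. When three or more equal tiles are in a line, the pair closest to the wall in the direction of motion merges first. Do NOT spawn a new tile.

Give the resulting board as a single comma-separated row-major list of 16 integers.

Slide down:
col 0: [32, 2, 0, 0] -> [0, 0, 32, 2]
col 1: [16, 32, 0, 16] -> [0, 16, 32, 16]
col 2: [4, 0, 16, 0] -> [0, 0, 4, 16]
col 3: [64, 0, 4, 0] -> [0, 0, 64, 4]

Answer: 0, 0, 0, 0, 0, 16, 0, 0, 32, 32, 4, 64, 2, 16, 16, 4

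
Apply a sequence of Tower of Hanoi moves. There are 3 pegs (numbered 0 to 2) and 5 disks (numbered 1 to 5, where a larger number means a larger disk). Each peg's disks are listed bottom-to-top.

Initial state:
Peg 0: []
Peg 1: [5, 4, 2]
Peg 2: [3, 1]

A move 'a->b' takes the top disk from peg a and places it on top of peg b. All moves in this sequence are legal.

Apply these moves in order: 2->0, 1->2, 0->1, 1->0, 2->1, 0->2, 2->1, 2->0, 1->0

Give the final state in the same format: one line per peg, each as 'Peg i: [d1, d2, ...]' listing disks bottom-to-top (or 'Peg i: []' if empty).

After move 1 (2->0):
Peg 0: [1]
Peg 1: [5, 4, 2]
Peg 2: [3]

After move 2 (1->2):
Peg 0: [1]
Peg 1: [5, 4]
Peg 2: [3, 2]

After move 3 (0->1):
Peg 0: []
Peg 1: [5, 4, 1]
Peg 2: [3, 2]

After move 4 (1->0):
Peg 0: [1]
Peg 1: [5, 4]
Peg 2: [3, 2]

After move 5 (2->1):
Peg 0: [1]
Peg 1: [5, 4, 2]
Peg 2: [3]

After move 6 (0->2):
Peg 0: []
Peg 1: [5, 4, 2]
Peg 2: [3, 1]

After move 7 (2->1):
Peg 0: []
Peg 1: [5, 4, 2, 1]
Peg 2: [3]

After move 8 (2->0):
Peg 0: [3]
Peg 1: [5, 4, 2, 1]
Peg 2: []

After move 9 (1->0):
Peg 0: [3, 1]
Peg 1: [5, 4, 2]
Peg 2: []

Answer: Peg 0: [3, 1]
Peg 1: [5, 4, 2]
Peg 2: []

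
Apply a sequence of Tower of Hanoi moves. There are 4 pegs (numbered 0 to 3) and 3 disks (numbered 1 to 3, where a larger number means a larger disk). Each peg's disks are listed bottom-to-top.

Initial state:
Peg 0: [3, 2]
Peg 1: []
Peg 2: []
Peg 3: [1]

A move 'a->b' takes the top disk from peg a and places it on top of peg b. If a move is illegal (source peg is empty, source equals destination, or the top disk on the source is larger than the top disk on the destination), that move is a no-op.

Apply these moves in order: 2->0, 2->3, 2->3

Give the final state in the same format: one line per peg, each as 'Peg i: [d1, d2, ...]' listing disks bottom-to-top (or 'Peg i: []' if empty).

Answer: Peg 0: [3, 2]
Peg 1: []
Peg 2: []
Peg 3: [1]

Derivation:
After move 1 (2->0):
Peg 0: [3, 2]
Peg 1: []
Peg 2: []
Peg 3: [1]

After move 2 (2->3):
Peg 0: [3, 2]
Peg 1: []
Peg 2: []
Peg 3: [1]

After move 3 (2->3):
Peg 0: [3, 2]
Peg 1: []
Peg 2: []
Peg 3: [1]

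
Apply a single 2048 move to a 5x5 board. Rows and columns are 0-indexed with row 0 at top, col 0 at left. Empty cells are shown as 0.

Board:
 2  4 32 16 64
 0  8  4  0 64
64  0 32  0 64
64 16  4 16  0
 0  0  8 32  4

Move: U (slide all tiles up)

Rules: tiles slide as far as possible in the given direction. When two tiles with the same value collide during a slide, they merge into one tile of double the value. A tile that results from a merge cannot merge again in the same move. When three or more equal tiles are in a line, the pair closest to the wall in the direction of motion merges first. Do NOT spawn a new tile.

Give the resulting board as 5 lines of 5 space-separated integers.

Answer:   2   4  32  32 128
128   8   4  32  64
  0  16  32   0   4
  0   0   4   0   0
  0   0   8   0   0

Derivation:
Slide up:
col 0: [2, 0, 64, 64, 0] -> [2, 128, 0, 0, 0]
col 1: [4, 8, 0, 16, 0] -> [4, 8, 16, 0, 0]
col 2: [32, 4, 32, 4, 8] -> [32, 4, 32, 4, 8]
col 3: [16, 0, 0, 16, 32] -> [32, 32, 0, 0, 0]
col 4: [64, 64, 64, 0, 4] -> [128, 64, 4, 0, 0]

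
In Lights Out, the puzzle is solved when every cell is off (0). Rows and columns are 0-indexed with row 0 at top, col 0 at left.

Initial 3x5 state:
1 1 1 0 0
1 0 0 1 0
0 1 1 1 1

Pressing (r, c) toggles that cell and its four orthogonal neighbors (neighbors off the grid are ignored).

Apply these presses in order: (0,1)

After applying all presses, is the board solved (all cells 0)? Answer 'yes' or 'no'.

After press 1 at (0,1):
0 0 0 0 0
1 1 0 1 0
0 1 1 1 1

Lights still on: 7

Answer: no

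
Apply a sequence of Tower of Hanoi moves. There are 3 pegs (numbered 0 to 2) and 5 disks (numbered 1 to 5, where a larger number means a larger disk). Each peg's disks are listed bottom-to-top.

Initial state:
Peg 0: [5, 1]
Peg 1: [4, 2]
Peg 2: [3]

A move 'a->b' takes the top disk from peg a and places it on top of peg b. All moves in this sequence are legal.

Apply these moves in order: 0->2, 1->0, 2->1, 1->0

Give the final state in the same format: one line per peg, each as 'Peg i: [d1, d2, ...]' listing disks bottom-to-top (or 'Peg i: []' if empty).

Answer: Peg 0: [5, 2, 1]
Peg 1: [4]
Peg 2: [3]

Derivation:
After move 1 (0->2):
Peg 0: [5]
Peg 1: [4, 2]
Peg 2: [3, 1]

After move 2 (1->0):
Peg 0: [5, 2]
Peg 1: [4]
Peg 2: [3, 1]

After move 3 (2->1):
Peg 0: [5, 2]
Peg 1: [4, 1]
Peg 2: [3]

After move 4 (1->0):
Peg 0: [5, 2, 1]
Peg 1: [4]
Peg 2: [3]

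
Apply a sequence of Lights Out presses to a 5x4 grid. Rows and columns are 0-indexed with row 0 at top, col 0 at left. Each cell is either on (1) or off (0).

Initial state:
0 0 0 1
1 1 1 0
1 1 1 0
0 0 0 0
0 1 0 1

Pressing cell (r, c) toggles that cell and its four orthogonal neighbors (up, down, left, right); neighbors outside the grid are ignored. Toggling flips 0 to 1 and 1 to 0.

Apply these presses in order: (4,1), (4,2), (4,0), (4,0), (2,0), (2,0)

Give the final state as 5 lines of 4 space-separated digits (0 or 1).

Answer: 0 0 0 1
1 1 1 0
1 1 1 0
0 1 1 0
1 1 0 0

Derivation:
After press 1 at (4,1):
0 0 0 1
1 1 1 0
1 1 1 0
0 1 0 0
1 0 1 1

After press 2 at (4,2):
0 0 0 1
1 1 1 0
1 1 1 0
0 1 1 0
1 1 0 0

After press 3 at (4,0):
0 0 0 1
1 1 1 0
1 1 1 0
1 1 1 0
0 0 0 0

After press 4 at (4,0):
0 0 0 1
1 1 1 0
1 1 1 0
0 1 1 0
1 1 0 0

After press 5 at (2,0):
0 0 0 1
0 1 1 0
0 0 1 0
1 1 1 0
1 1 0 0

After press 6 at (2,0):
0 0 0 1
1 1 1 0
1 1 1 0
0 1 1 0
1 1 0 0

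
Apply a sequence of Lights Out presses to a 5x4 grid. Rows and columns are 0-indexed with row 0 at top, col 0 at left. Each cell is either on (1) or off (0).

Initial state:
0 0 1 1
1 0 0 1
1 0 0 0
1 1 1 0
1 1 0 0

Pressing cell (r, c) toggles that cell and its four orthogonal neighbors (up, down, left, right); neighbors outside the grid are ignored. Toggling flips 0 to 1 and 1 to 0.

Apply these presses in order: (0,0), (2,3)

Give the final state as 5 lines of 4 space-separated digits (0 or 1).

Answer: 1 1 1 1
0 0 0 0
1 0 1 1
1 1 1 1
1 1 0 0

Derivation:
After press 1 at (0,0):
1 1 1 1
0 0 0 1
1 0 0 0
1 1 1 0
1 1 0 0

After press 2 at (2,3):
1 1 1 1
0 0 0 0
1 0 1 1
1 1 1 1
1 1 0 0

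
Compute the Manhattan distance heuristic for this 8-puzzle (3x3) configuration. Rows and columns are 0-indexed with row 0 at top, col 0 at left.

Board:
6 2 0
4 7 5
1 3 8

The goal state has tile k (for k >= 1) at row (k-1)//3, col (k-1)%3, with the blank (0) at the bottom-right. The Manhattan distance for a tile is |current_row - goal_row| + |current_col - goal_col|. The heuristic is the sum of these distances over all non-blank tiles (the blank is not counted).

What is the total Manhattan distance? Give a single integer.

Answer: 12

Derivation:
Tile 6: (0,0)->(1,2) = 3
Tile 2: (0,1)->(0,1) = 0
Tile 4: (1,0)->(1,0) = 0
Tile 7: (1,1)->(2,0) = 2
Tile 5: (1,2)->(1,1) = 1
Tile 1: (2,0)->(0,0) = 2
Tile 3: (2,1)->(0,2) = 3
Tile 8: (2,2)->(2,1) = 1
Sum: 3 + 0 + 0 + 2 + 1 + 2 + 3 + 1 = 12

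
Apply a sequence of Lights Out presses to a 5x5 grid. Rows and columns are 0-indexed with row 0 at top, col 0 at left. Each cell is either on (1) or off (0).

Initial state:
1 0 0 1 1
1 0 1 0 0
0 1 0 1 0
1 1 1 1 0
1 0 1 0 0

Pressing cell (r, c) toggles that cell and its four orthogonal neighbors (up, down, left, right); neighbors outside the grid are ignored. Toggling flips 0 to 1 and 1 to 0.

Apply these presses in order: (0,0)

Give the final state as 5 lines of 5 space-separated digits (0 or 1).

After press 1 at (0,0):
0 1 0 1 1
0 0 1 0 0
0 1 0 1 0
1 1 1 1 0
1 0 1 0 0

Answer: 0 1 0 1 1
0 0 1 0 0
0 1 0 1 0
1 1 1 1 0
1 0 1 0 0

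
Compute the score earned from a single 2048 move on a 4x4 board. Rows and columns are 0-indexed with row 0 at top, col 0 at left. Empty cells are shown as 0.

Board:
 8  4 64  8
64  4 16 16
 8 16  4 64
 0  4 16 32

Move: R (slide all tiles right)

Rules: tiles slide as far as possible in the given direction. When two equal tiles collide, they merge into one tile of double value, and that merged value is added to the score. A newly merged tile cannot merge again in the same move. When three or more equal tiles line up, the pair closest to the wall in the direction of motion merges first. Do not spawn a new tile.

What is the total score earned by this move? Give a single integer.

Slide right:
row 0: [8, 4, 64, 8] -> [8, 4, 64, 8]  score +0 (running 0)
row 1: [64, 4, 16, 16] -> [0, 64, 4, 32]  score +32 (running 32)
row 2: [8, 16, 4, 64] -> [8, 16, 4, 64]  score +0 (running 32)
row 3: [0, 4, 16, 32] -> [0, 4, 16, 32]  score +0 (running 32)
Board after move:
 8  4 64  8
 0 64  4 32
 8 16  4 64
 0  4 16 32

Answer: 32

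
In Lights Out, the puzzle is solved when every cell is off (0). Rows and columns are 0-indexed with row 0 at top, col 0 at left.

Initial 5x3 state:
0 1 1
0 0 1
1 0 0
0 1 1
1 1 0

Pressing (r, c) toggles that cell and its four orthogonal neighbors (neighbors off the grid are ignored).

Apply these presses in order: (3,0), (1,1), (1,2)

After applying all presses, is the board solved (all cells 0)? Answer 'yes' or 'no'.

Answer: no

Derivation:
After press 1 at (3,0):
0 1 1
0 0 1
0 0 0
1 0 1
0 1 0

After press 2 at (1,1):
0 0 1
1 1 0
0 1 0
1 0 1
0 1 0

After press 3 at (1,2):
0 0 0
1 0 1
0 1 1
1 0 1
0 1 0

Lights still on: 7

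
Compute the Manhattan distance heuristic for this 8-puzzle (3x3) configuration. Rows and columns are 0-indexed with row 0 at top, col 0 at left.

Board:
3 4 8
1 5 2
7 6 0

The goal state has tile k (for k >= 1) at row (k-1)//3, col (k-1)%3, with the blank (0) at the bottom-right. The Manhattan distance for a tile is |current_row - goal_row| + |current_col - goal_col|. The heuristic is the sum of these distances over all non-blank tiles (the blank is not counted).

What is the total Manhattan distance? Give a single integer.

Tile 3: (0,0)->(0,2) = 2
Tile 4: (0,1)->(1,0) = 2
Tile 8: (0,2)->(2,1) = 3
Tile 1: (1,0)->(0,0) = 1
Tile 5: (1,1)->(1,1) = 0
Tile 2: (1,2)->(0,1) = 2
Tile 7: (2,0)->(2,0) = 0
Tile 6: (2,1)->(1,2) = 2
Sum: 2 + 2 + 3 + 1 + 0 + 2 + 0 + 2 = 12

Answer: 12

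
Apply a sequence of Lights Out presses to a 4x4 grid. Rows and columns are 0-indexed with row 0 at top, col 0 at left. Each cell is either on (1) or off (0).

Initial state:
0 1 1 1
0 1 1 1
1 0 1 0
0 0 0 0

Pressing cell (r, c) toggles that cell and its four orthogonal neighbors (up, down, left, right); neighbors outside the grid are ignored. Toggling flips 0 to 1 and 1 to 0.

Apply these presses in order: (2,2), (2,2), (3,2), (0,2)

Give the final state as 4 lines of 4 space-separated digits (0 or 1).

Answer: 0 0 0 0
0 1 0 1
1 0 0 0
0 1 1 1

Derivation:
After press 1 at (2,2):
0 1 1 1
0 1 0 1
1 1 0 1
0 0 1 0

After press 2 at (2,2):
0 1 1 1
0 1 1 1
1 0 1 0
0 0 0 0

After press 3 at (3,2):
0 1 1 1
0 1 1 1
1 0 0 0
0 1 1 1

After press 4 at (0,2):
0 0 0 0
0 1 0 1
1 0 0 0
0 1 1 1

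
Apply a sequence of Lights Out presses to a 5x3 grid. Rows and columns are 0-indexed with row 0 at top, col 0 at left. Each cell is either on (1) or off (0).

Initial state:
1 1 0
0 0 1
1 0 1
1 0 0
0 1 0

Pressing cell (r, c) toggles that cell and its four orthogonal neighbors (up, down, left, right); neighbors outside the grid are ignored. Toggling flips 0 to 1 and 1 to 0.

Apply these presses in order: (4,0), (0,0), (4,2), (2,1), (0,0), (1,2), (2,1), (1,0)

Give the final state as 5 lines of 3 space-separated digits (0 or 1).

After press 1 at (4,0):
1 1 0
0 0 1
1 0 1
0 0 0
1 0 0

After press 2 at (0,0):
0 0 0
1 0 1
1 0 1
0 0 0
1 0 0

After press 3 at (4,2):
0 0 0
1 0 1
1 0 1
0 0 1
1 1 1

After press 4 at (2,1):
0 0 0
1 1 1
0 1 0
0 1 1
1 1 1

After press 5 at (0,0):
1 1 0
0 1 1
0 1 0
0 1 1
1 1 1

After press 6 at (1,2):
1 1 1
0 0 0
0 1 1
0 1 1
1 1 1

After press 7 at (2,1):
1 1 1
0 1 0
1 0 0
0 0 1
1 1 1

After press 8 at (1,0):
0 1 1
1 0 0
0 0 0
0 0 1
1 1 1

Answer: 0 1 1
1 0 0
0 0 0
0 0 1
1 1 1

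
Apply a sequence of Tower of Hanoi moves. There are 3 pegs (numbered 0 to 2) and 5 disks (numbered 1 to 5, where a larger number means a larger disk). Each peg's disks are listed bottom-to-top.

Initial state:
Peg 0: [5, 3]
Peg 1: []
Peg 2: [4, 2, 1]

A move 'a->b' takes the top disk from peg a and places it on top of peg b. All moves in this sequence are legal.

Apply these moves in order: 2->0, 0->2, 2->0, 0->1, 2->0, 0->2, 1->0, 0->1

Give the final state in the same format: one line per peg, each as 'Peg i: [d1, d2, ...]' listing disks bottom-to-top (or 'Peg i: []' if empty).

Answer: Peg 0: [5, 3]
Peg 1: [1]
Peg 2: [4, 2]

Derivation:
After move 1 (2->0):
Peg 0: [5, 3, 1]
Peg 1: []
Peg 2: [4, 2]

After move 2 (0->2):
Peg 0: [5, 3]
Peg 1: []
Peg 2: [4, 2, 1]

After move 3 (2->0):
Peg 0: [5, 3, 1]
Peg 1: []
Peg 2: [4, 2]

After move 4 (0->1):
Peg 0: [5, 3]
Peg 1: [1]
Peg 2: [4, 2]

After move 5 (2->0):
Peg 0: [5, 3, 2]
Peg 1: [1]
Peg 2: [4]

After move 6 (0->2):
Peg 0: [5, 3]
Peg 1: [1]
Peg 2: [4, 2]

After move 7 (1->0):
Peg 0: [5, 3, 1]
Peg 1: []
Peg 2: [4, 2]

After move 8 (0->1):
Peg 0: [5, 3]
Peg 1: [1]
Peg 2: [4, 2]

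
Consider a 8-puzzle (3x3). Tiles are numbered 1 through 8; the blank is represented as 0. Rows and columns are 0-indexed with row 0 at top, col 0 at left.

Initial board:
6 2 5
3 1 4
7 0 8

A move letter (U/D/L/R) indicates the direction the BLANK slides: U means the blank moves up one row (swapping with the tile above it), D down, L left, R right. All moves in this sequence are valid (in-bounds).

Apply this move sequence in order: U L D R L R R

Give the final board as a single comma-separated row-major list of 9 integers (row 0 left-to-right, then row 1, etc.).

After move 1 (U):
6 2 5
3 0 4
7 1 8

After move 2 (L):
6 2 5
0 3 4
7 1 8

After move 3 (D):
6 2 5
7 3 4
0 1 8

After move 4 (R):
6 2 5
7 3 4
1 0 8

After move 5 (L):
6 2 5
7 3 4
0 1 8

After move 6 (R):
6 2 5
7 3 4
1 0 8

After move 7 (R):
6 2 5
7 3 4
1 8 0

Answer: 6, 2, 5, 7, 3, 4, 1, 8, 0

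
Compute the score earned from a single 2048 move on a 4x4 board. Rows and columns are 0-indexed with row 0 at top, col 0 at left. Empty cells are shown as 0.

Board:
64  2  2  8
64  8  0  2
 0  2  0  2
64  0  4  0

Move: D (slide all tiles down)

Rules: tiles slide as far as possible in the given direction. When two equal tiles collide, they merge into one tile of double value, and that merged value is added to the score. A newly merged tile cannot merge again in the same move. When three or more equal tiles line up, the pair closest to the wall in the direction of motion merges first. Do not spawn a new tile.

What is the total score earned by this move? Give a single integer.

Slide down:
col 0: [64, 64, 0, 64] -> [0, 0, 64, 128]  score +128 (running 128)
col 1: [2, 8, 2, 0] -> [0, 2, 8, 2]  score +0 (running 128)
col 2: [2, 0, 0, 4] -> [0, 0, 2, 4]  score +0 (running 128)
col 3: [8, 2, 2, 0] -> [0, 0, 8, 4]  score +4 (running 132)
Board after move:
  0   0   0   0
  0   2   0   0
 64   8   2   8
128   2   4   4

Answer: 132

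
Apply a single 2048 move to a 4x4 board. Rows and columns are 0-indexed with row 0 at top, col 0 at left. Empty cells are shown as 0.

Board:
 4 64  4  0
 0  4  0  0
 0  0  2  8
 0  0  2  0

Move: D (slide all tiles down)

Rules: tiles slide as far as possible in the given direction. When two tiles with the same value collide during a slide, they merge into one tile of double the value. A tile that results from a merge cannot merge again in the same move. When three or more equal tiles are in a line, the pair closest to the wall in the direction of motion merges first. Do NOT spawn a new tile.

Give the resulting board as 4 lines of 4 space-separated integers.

Slide down:
col 0: [4, 0, 0, 0] -> [0, 0, 0, 4]
col 1: [64, 4, 0, 0] -> [0, 0, 64, 4]
col 2: [4, 0, 2, 2] -> [0, 0, 4, 4]
col 3: [0, 0, 8, 0] -> [0, 0, 0, 8]

Answer:  0  0  0  0
 0  0  0  0
 0 64  4  0
 4  4  4  8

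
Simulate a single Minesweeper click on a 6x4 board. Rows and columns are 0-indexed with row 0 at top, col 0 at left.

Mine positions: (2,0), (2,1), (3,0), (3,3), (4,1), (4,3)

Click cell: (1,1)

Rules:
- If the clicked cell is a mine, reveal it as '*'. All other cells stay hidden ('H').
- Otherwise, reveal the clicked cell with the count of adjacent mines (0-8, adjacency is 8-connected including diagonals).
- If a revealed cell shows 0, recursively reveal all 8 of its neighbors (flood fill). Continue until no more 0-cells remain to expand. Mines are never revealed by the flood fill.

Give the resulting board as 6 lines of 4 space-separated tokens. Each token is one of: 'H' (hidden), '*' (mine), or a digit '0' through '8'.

H H H H
H 2 H H
H H H H
H H H H
H H H H
H H H H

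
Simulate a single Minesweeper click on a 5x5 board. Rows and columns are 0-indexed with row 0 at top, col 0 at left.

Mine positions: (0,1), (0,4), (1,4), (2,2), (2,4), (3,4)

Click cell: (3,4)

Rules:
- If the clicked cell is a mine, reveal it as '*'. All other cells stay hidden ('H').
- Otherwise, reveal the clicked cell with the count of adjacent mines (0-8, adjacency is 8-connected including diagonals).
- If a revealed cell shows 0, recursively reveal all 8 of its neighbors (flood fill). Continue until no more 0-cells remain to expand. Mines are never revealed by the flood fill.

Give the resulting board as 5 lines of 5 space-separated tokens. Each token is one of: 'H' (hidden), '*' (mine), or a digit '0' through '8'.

H H H H H
H H H H H
H H H H H
H H H H *
H H H H H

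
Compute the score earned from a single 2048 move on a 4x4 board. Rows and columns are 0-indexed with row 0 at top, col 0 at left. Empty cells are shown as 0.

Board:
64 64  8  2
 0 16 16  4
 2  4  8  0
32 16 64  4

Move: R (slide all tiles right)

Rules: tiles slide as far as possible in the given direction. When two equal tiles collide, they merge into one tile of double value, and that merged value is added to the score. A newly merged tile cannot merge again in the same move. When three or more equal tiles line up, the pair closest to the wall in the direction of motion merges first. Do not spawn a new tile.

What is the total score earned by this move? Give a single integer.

Answer: 160

Derivation:
Slide right:
row 0: [64, 64, 8, 2] -> [0, 128, 8, 2]  score +128 (running 128)
row 1: [0, 16, 16, 4] -> [0, 0, 32, 4]  score +32 (running 160)
row 2: [2, 4, 8, 0] -> [0, 2, 4, 8]  score +0 (running 160)
row 3: [32, 16, 64, 4] -> [32, 16, 64, 4]  score +0 (running 160)
Board after move:
  0 128   8   2
  0   0  32   4
  0   2   4   8
 32  16  64   4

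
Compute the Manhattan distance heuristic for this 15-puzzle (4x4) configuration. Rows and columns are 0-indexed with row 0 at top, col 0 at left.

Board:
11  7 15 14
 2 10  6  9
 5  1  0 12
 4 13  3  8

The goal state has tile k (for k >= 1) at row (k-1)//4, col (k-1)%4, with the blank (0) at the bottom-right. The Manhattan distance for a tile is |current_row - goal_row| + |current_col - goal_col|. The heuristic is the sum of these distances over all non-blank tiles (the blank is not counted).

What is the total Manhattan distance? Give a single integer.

Answer: 38

Derivation:
Tile 11: at (0,0), goal (2,2), distance |0-2|+|0-2| = 4
Tile 7: at (0,1), goal (1,2), distance |0-1|+|1-2| = 2
Tile 15: at (0,2), goal (3,2), distance |0-3|+|2-2| = 3
Tile 14: at (0,3), goal (3,1), distance |0-3|+|3-1| = 5
Tile 2: at (1,0), goal (0,1), distance |1-0|+|0-1| = 2
Tile 10: at (1,1), goal (2,1), distance |1-2|+|1-1| = 1
Tile 6: at (1,2), goal (1,1), distance |1-1|+|2-1| = 1
Tile 9: at (1,3), goal (2,0), distance |1-2|+|3-0| = 4
Tile 5: at (2,0), goal (1,0), distance |2-1|+|0-0| = 1
Tile 1: at (2,1), goal (0,0), distance |2-0|+|1-0| = 3
Tile 12: at (2,3), goal (2,3), distance |2-2|+|3-3| = 0
Tile 4: at (3,0), goal (0,3), distance |3-0|+|0-3| = 6
Tile 13: at (3,1), goal (3,0), distance |3-3|+|1-0| = 1
Tile 3: at (3,2), goal (0,2), distance |3-0|+|2-2| = 3
Tile 8: at (3,3), goal (1,3), distance |3-1|+|3-3| = 2
Sum: 4 + 2 + 3 + 5 + 2 + 1 + 1 + 4 + 1 + 3 + 0 + 6 + 1 + 3 + 2 = 38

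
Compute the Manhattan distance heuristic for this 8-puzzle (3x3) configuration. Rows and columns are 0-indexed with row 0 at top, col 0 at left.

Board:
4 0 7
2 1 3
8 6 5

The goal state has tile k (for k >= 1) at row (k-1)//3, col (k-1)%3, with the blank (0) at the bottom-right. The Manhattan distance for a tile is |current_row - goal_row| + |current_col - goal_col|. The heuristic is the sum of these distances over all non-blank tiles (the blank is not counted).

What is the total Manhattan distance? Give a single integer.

Tile 4: at (0,0), goal (1,0), distance |0-1|+|0-0| = 1
Tile 7: at (0,2), goal (2,0), distance |0-2|+|2-0| = 4
Tile 2: at (1,0), goal (0,1), distance |1-0|+|0-1| = 2
Tile 1: at (1,1), goal (0,0), distance |1-0|+|1-0| = 2
Tile 3: at (1,2), goal (0,2), distance |1-0|+|2-2| = 1
Tile 8: at (2,0), goal (2,1), distance |2-2|+|0-1| = 1
Tile 6: at (2,1), goal (1,2), distance |2-1|+|1-2| = 2
Tile 5: at (2,2), goal (1,1), distance |2-1|+|2-1| = 2
Sum: 1 + 4 + 2 + 2 + 1 + 1 + 2 + 2 = 15

Answer: 15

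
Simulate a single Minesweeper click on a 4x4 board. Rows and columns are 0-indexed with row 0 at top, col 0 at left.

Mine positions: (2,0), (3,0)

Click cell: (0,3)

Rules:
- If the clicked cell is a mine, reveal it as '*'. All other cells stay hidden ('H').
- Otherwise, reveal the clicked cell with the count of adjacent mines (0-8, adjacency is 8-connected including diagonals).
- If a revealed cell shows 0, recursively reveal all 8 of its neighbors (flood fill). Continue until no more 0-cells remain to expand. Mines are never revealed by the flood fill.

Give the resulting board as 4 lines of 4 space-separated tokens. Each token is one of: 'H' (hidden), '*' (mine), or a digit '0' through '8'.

0 0 0 0
1 1 0 0
H 2 0 0
H 2 0 0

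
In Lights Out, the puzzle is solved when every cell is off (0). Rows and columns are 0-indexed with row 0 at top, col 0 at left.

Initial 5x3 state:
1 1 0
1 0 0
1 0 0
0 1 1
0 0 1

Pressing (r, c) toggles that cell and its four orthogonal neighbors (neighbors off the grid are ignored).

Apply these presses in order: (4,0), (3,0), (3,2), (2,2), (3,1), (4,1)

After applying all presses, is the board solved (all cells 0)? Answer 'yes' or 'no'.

Answer: no

Derivation:
After press 1 at (4,0):
1 1 0
1 0 0
1 0 0
1 1 1
1 1 1

After press 2 at (3,0):
1 1 0
1 0 0
0 0 0
0 0 1
0 1 1

After press 3 at (3,2):
1 1 0
1 0 0
0 0 1
0 1 0
0 1 0

After press 4 at (2,2):
1 1 0
1 0 1
0 1 0
0 1 1
0 1 0

After press 5 at (3,1):
1 1 0
1 0 1
0 0 0
1 0 0
0 0 0

After press 6 at (4,1):
1 1 0
1 0 1
0 0 0
1 1 0
1 1 1

Lights still on: 9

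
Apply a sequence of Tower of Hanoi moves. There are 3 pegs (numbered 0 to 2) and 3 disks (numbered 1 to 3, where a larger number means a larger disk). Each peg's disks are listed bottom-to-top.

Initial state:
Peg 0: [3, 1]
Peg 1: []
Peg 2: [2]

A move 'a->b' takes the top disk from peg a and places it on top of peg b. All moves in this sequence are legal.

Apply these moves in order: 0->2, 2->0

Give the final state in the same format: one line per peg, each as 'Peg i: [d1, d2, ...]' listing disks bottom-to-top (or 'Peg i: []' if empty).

Answer: Peg 0: [3, 1]
Peg 1: []
Peg 2: [2]

Derivation:
After move 1 (0->2):
Peg 0: [3]
Peg 1: []
Peg 2: [2, 1]

After move 2 (2->0):
Peg 0: [3, 1]
Peg 1: []
Peg 2: [2]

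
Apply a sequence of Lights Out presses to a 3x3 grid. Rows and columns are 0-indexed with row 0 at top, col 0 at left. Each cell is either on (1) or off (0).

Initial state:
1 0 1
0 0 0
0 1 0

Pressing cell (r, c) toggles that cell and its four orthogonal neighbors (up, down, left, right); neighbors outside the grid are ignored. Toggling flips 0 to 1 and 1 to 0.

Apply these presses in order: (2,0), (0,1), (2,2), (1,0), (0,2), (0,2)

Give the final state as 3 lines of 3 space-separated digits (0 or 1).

After press 1 at (2,0):
1 0 1
1 0 0
1 0 0

After press 2 at (0,1):
0 1 0
1 1 0
1 0 0

After press 3 at (2,2):
0 1 0
1 1 1
1 1 1

After press 4 at (1,0):
1 1 0
0 0 1
0 1 1

After press 5 at (0,2):
1 0 1
0 0 0
0 1 1

After press 6 at (0,2):
1 1 0
0 0 1
0 1 1

Answer: 1 1 0
0 0 1
0 1 1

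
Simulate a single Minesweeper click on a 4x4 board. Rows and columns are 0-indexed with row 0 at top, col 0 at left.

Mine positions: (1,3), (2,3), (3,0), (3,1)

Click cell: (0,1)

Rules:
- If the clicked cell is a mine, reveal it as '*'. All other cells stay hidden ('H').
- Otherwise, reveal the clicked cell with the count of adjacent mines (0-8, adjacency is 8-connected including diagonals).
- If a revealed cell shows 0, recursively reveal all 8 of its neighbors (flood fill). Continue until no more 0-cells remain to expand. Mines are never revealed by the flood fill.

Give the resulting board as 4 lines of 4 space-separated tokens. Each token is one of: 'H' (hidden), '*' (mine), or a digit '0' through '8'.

0 0 1 H
0 0 2 H
2 2 3 H
H H H H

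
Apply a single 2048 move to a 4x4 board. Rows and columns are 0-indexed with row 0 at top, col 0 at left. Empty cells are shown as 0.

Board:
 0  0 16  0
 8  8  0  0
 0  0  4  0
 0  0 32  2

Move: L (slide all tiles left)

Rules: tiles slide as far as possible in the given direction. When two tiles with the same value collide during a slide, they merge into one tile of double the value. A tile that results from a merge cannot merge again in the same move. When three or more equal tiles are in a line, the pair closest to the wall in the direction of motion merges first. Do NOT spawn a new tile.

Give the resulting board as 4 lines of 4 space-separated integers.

Slide left:
row 0: [0, 0, 16, 0] -> [16, 0, 0, 0]
row 1: [8, 8, 0, 0] -> [16, 0, 0, 0]
row 2: [0, 0, 4, 0] -> [4, 0, 0, 0]
row 3: [0, 0, 32, 2] -> [32, 2, 0, 0]

Answer: 16  0  0  0
16  0  0  0
 4  0  0  0
32  2  0  0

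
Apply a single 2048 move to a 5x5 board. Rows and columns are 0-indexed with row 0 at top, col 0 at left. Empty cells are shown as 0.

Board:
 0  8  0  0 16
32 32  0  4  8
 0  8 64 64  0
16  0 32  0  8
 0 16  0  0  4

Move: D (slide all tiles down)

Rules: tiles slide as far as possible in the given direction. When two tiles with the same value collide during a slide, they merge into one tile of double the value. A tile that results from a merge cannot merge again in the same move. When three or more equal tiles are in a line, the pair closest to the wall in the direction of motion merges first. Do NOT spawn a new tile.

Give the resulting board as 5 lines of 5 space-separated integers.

Answer:  0  0  0  0  0
 0  8  0  0  0
 0 32  0  0 16
32  8 64  4 16
16 16 32 64  4

Derivation:
Slide down:
col 0: [0, 32, 0, 16, 0] -> [0, 0, 0, 32, 16]
col 1: [8, 32, 8, 0, 16] -> [0, 8, 32, 8, 16]
col 2: [0, 0, 64, 32, 0] -> [0, 0, 0, 64, 32]
col 3: [0, 4, 64, 0, 0] -> [0, 0, 0, 4, 64]
col 4: [16, 8, 0, 8, 4] -> [0, 0, 16, 16, 4]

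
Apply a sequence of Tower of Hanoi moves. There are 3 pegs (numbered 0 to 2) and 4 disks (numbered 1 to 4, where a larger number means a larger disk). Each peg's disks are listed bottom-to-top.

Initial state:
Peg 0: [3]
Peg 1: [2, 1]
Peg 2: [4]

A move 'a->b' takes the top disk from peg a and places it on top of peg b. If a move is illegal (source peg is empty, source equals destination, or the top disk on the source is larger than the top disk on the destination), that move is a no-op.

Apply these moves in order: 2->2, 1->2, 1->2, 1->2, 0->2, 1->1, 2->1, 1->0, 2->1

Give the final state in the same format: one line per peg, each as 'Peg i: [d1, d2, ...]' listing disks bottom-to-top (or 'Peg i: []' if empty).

After move 1 (2->2):
Peg 0: [3]
Peg 1: [2, 1]
Peg 2: [4]

After move 2 (1->2):
Peg 0: [3]
Peg 1: [2]
Peg 2: [4, 1]

After move 3 (1->2):
Peg 0: [3]
Peg 1: [2]
Peg 2: [4, 1]

After move 4 (1->2):
Peg 0: [3]
Peg 1: [2]
Peg 2: [4, 1]

After move 5 (0->2):
Peg 0: [3]
Peg 1: [2]
Peg 2: [4, 1]

After move 6 (1->1):
Peg 0: [3]
Peg 1: [2]
Peg 2: [4, 1]

After move 7 (2->1):
Peg 0: [3]
Peg 1: [2, 1]
Peg 2: [4]

After move 8 (1->0):
Peg 0: [3, 1]
Peg 1: [2]
Peg 2: [4]

After move 9 (2->1):
Peg 0: [3, 1]
Peg 1: [2]
Peg 2: [4]

Answer: Peg 0: [3, 1]
Peg 1: [2]
Peg 2: [4]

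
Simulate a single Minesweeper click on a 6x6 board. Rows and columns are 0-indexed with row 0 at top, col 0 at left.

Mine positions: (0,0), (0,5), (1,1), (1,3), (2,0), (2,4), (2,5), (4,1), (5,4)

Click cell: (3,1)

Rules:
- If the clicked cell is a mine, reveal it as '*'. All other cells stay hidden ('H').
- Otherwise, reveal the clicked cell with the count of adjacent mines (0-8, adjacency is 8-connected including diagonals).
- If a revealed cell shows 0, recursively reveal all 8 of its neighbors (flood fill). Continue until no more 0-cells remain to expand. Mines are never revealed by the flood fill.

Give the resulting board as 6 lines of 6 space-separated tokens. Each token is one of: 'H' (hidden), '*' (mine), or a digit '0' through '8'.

H H H H H H
H H H H H H
H H H H H H
H 2 H H H H
H H H H H H
H H H H H H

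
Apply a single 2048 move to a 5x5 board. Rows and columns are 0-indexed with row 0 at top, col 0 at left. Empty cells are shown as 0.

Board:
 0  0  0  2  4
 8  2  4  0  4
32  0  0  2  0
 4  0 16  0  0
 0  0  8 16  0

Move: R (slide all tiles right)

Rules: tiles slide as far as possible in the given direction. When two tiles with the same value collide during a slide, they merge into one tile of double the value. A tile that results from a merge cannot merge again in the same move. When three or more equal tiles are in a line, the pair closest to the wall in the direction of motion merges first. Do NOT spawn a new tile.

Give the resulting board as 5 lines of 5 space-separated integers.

Answer:  0  0  0  2  4
 0  0  8  2  8
 0  0  0 32  2
 0  0  0  4 16
 0  0  0  8 16

Derivation:
Slide right:
row 0: [0, 0, 0, 2, 4] -> [0, 0, 0, 2, 4]
row 1: [8, 2, 4, 0, 4] -> [0, 0, 8, 2, 8]
row 2: [32, 0, 0, 2, 0] -> [0, 0, 0, 32, 2]
row 3: [4, 0, 16, 0, 0] -> [0, 0, 0, 4, 16]
row 4: [0, 0, 8, 16, 0] -> [0, 0, 0, 8, 16]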